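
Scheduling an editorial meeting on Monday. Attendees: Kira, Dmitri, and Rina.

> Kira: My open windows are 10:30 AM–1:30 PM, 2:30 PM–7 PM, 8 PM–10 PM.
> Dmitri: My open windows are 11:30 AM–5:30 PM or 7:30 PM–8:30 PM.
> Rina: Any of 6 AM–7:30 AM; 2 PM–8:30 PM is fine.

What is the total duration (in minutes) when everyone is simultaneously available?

Kira ∩ Dmitri: 11:30-13:30, 14:30-17:30, 20:00-20:30.
Kira ∩ Dmitri ∩ Rina: 14:30-17:30, 20:00-20:30.
Summing the common windows: 180 + 30 = 210 minutes.

210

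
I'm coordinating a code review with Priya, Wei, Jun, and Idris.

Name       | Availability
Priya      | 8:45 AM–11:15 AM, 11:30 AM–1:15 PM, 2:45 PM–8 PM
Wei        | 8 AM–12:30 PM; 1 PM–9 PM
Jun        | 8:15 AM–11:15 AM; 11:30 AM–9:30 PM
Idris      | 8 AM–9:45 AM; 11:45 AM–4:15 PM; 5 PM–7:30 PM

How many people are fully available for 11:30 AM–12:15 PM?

Priya, Wei, and Jun can make the full 11:30-12:15 slot — that's 3.

3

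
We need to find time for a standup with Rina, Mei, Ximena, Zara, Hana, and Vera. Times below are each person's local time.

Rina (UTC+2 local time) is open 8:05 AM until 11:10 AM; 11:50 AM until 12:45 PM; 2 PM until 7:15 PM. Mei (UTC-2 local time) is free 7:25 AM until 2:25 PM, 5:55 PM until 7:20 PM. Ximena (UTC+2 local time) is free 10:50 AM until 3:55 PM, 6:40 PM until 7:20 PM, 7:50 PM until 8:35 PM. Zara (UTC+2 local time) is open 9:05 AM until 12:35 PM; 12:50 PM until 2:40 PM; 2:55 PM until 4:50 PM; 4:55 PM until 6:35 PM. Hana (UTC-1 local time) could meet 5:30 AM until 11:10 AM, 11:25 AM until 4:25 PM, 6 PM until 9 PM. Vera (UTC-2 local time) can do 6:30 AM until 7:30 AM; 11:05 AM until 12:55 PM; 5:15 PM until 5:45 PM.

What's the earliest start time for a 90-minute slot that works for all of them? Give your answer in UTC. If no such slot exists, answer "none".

Rina in UTC: 06:05-09:10, 09:50-10:45, 12:00-17:15 (subtract 2h to convert from UTC+2).
Mei in UTC: 09:25-16:25, 19:55-21:20 (add 2h to convert from UTC-2).
Ximena in UTC: 08:50-13:55, 16:40-17:20, 17:50-18:35 (subtract 2h to convert from UTC+2).
Zara in UTC: 07:05-10:35, 10:50-12:40, 12:55-14:50, 14:55-16:35 (subtract 2h to convert from UTC+2).
Hana in UTC: 06:30-12:10, 12:25-17:25, 19:00-22:00 (add 1h to convert from UTC-1).
Vera in UTC: 08:30-09:30, 13:05-14:55, 19:15-19:45 (add 2h to convert from UTC-2).
Rina ∩ Mei: 09:50-10:45, 12:00-16:25.
Rina ∩ Mei ∩ Ximena: 09:50-10:45, 12:00-13:55.
Rina ∩ Mei ∩ Ximena ∩ Zara: 09:50-10:35, 12:00-12:40, 12:55-13:55.
Rina ∩ Mei ∩ Ximena ∩ Zara ∩ Hana: 09:50-10:35, 12:00-12:10, 12:25-12:40, 12:55-13:55.
Rina ∩ Mei ∩ Ximena ∩ Zara ∩ Hana ∩ Vera: 13:05-13:55.
Those are the intersection windows.
No common window is at least 90 minutes long.

none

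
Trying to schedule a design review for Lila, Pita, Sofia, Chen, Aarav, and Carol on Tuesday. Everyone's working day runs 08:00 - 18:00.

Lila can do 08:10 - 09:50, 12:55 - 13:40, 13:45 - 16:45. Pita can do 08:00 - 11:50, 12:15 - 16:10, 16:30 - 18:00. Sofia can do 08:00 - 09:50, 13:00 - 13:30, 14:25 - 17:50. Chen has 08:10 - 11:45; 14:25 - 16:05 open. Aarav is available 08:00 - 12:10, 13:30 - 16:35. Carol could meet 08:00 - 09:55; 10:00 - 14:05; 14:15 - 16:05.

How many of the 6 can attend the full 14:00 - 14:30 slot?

Lila, Pita, and Aarav can make the full 14:00-14:30 slot — that's 3.

3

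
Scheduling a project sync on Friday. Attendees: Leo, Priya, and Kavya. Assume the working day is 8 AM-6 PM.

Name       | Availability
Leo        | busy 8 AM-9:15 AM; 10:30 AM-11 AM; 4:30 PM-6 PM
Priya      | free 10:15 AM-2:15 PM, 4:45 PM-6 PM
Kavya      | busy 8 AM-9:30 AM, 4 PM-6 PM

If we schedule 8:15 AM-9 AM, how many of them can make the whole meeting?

0

Leo free: 09:15-10:30, 11:00-16:30 (invert busy blocks within the working day).
Priya free: 10:15-14:15, 16:45-18:00.
Kavya free: 09:30-16:00 (invert busy blocks within the working day).
nobody can make the full 08:15-09:00 slot — that's 0.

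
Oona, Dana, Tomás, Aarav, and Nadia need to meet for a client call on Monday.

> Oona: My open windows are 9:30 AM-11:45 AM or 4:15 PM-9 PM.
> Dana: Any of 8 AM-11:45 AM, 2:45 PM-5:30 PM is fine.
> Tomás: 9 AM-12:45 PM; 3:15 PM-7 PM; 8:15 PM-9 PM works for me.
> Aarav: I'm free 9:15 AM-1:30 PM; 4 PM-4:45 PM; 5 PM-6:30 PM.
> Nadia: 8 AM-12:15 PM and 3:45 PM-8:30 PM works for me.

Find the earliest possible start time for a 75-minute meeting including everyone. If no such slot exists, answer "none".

09:30

Oona ∩ Dana: 09:30-11:45, 16:15-17:30.
Oona ∩ Dana ∩ Tomás: 09:30-11:45, 16:15-17:30.
Oona ∩ Dana ∩ Tomás ∩ Aarav: 09:30-11:45, 16:15-16:45, 17:00-17:30.
Oona ∩ Dana ∩ Tomás ∩ Aarav ∩ Nadia: 09:30-11:45, 16:15-16:45, 17:00-17:30.
The first common window of at least 75 minutes is 09:30-11:45, so the earliest start is 09:30.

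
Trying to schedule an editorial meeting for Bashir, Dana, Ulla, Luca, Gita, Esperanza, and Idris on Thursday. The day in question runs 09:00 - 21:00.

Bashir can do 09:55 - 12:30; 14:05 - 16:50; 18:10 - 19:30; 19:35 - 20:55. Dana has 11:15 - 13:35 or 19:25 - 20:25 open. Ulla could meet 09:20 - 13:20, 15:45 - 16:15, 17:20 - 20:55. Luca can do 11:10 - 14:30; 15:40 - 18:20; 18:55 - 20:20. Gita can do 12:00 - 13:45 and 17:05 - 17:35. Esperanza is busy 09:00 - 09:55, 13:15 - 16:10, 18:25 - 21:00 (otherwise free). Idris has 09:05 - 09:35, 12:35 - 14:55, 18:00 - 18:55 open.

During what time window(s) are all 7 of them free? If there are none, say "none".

none

Bashir free: 09:55-12:30, 14:05-16:50, 18:10-19:30, 19:35-20:55.
Dana free: 11:15-13:35, 19:25-20:25.
Ulla free: 09:20-13:20, 15:45-16:15, 17:20-20:55.
Luca free: 11:10-14:30, 15:40-18:20, 18:55-20:20.
Gita free: 12:00-13:45, 17:05-17:35.
Esperanza free: 09:55-13:15, 16:10-18:25 (invert busy blocks within the working day).
Idris free: 09:05-09:35, 12:35-14:55, 18:00-18:55.
Bashir ∩ Dana: 11:15-12:30, 19:25-19:30, 19:35-20:25.
Bashir ∩ Dana ∩ Ulla: 11:15-12:30, 19:25-19:30, 19:35-20:25.
Bashir ∩ Dana ∩ Ulla ∩ Luca: 11:15-12:30, 19:25-19:30, 19:35-20:20.
Bashir ∩ Dana ∩ Ulla ∩ Luca ∩ Gita: 12:00-12:30.
Bashir ∩ Dana ∩ Ulla ∩ Luca ∩ Gita ∩ Esperanza: 12:00-12:30.
Bashir ∩ Dana ∩ Ulla ∩ Luca ∩ Gita ∩ Esperanza ∩ Idris: ∅.
There is no time when everyone is free.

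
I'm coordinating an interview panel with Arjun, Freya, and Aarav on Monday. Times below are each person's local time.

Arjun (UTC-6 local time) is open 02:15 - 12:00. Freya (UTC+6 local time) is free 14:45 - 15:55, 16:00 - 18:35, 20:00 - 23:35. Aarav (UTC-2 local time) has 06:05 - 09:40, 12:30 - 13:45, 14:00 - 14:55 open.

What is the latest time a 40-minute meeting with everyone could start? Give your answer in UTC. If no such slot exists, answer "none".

Arjun in UTC: 08:15-18:00 (add 6h to convert from UTC-6).
Freya in UTC: 08:45-09:55, 10:00-12:35, 14:00-17:35 (subtract 6h to convert from UTC+6).
Aarav in UTC: 08:05-11:40, 14:30-15:45, 16:00-16:55 (add 2h to convert from UTC-2).
Arjun ∩ Freya: 08:45-09:55, 10:00-12:35, 14:00-17:35.
Arjun ∩ Freya ∩ Aarav: 08:45-09:55, 10:00-11:40, 14:30-15:45, 16:00-16:55.
So the common availability across everyone is 08:45-09:55, 10:00-11:40, 14:30-15:45, 16:00-16:55.
The last common window of at least 40 minutes is 16:00-16:55; a 40-minute meeting can start as late as 16:15 and still end by 16:55.

16:15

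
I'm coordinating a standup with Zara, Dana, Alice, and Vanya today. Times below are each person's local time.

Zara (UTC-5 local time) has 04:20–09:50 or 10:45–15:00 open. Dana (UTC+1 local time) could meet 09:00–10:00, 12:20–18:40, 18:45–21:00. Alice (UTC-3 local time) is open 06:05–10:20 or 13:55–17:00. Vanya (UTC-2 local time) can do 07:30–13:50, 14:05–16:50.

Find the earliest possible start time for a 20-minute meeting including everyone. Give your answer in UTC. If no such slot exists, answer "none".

Zara in UTC: 09:20-14:50, 15:45-20:00 (add 5h to convert from UTC-5).
Dana in UTC: 08:00-09:00, 11:20-17:40, 17:45-20:00 (subtract 1h to convert from UTC+1).
Alice in UTC: 09:05-13:20, 16:55-20:00 (add 3h to convert from UTC-3).
Vanya in UTC: 09:30-15:50, 16:05-18:50 (add 2h to convert from UTC-2).
Zara ∩ Dana: 11:20-14:50, 15:45-17:40, 17:45-20:00.
Zara ∩ Dana ∩ Alice: 11:20-13:20, 16:55-17:40, 17:45-20:00.
Zara ∩ Dana ∩ Alice ∩ Vanya: 11:20-13:20, 16:55-17:40, 17:45-18:50.
Those are the intersection windows.
The first common window of at least 20 minutes is 11:20-13:20, so the earliest start is 11:20.

11:20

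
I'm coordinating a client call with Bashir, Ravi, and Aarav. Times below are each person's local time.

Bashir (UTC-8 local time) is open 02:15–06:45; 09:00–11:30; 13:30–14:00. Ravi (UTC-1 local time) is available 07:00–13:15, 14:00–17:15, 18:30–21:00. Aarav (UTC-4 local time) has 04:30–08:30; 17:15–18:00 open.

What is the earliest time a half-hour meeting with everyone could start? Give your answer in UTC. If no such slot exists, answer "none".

10:15

Bashir in UTC: 10:15-14:45, 17:00-19:30, 21:30-22:00 (add 8h to convert from UTC-8).
Ravi in UTC: 08:00-14:15, 15:00-18:15, 19:30-22:00 (add 1h to convert from UTC-1).
Aarav in UTC: 08:30-12:30, 21:15-22:00 (add 4h to convert from UTC-4).
Bashir ∩ Ravi: 10:15-14:15, 17:00-18:15, 21:30-22:00.
Bashir ∩ Ravi ∩ Aarav: 10:15-12:30, 21:30-22:00.
So the common availability across everyone is 10:15-12:30, 21:30-22:00.
The first common window of at least 30 minutes is 10:15-12:30, so the earliest start is 10:15.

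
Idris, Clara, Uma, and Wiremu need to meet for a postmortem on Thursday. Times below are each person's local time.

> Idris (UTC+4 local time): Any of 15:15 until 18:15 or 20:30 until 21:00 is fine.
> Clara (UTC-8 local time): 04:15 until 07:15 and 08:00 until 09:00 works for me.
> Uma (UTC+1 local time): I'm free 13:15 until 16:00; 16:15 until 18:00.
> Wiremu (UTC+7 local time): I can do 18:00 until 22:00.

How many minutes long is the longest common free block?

120

Idris in UTC: 11:15-14:15, 16:30-17:00 (subtract 4h to convert from UTC+4).
Clara in UTC: 12:15-15:15, 16:00-17:00 (add 8h to convert from UTC-8).
Uma in UTC: 12:15-15:00, 15:15-17:00 (subtract 1h to convert from UTC+1).
Wiremu in UTC: 11:00-15:00 (subtract 7h to convert from UTC+7).
Idris ∩ Clara: 12:15-14:15, 16:30-17:00.
Idris ∩ Clara ∩ Uma: 12:15-14:15, 16:30-17:00.
Idris ∩ Clara ∩ Uma ∩ Wiremu: 12:15-14:15.
The longest is 12:15-14:15 at 120 minutes.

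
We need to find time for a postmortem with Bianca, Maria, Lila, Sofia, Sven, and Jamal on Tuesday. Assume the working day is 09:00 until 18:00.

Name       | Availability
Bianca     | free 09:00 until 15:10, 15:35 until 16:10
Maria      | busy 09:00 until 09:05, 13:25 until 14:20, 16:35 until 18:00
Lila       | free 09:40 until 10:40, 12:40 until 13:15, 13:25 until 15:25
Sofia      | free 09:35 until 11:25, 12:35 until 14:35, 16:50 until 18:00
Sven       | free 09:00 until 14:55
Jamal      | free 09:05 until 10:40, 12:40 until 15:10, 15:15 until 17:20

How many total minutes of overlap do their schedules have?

110

Bianca free: 09:00-15:10, 15:35-16:10.
Maria free: 09:05-13:25, 14:20-16:35 (invert busy blocks within the working day).
Lila free: 09:40-10:40, 12:40-13:15, 13:25-15:25.
Sofia free: 09:35-11:25, 12:35-14:35, 16:50-18:00.
Sven free: 09:00-14:55.
Jamal free: 09:05-10:40, 12:40-15:10, 15:15-17:20.
Bianca ∩ Maria: 09:05-13:25, 14:20-15:10, 15:35-16:10.
Bianca ∩ Maria ∩ Lila: 09:40-10:40, 12:40-13:15, 14:20-15:10.
Bianca ∩ Maria ∩ Lila ∩ Sofia: 09:40-10:40, 12:40-13:15, 14:20-14:35.
Bianca ∩ Maria ∩ Lila ∩ Sofia ∩ Sven: 09:40-10:40, 12:40-13:15, 14:20-14:35.
Bianca ∩ Maria ∩ Lila ∩ Sofia ∩ Sven ∩ Jamal: 09:40-10:40, 12:40-13:15, 14:20-14:35.
Those are the intersection windows.
Summing the common windows: 60 + 35 + 15 = 110 minutes.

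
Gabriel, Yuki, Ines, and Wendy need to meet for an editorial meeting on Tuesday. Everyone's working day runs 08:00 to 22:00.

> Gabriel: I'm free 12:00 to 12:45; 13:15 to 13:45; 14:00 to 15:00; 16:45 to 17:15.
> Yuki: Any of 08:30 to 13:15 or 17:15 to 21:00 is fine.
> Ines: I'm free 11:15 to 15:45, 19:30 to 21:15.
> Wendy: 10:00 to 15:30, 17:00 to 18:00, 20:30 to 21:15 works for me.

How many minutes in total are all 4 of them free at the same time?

Gabriel ∩ Yuki: 12:00-12:45.
Gabriel ∩ Yuki ∩ Ines: 12:00-12:45.
Gabriel ∩ Yuki ∩ Ines ∩ Wendy: 12:00-12:45.
That's a single block of 45 minutes.

45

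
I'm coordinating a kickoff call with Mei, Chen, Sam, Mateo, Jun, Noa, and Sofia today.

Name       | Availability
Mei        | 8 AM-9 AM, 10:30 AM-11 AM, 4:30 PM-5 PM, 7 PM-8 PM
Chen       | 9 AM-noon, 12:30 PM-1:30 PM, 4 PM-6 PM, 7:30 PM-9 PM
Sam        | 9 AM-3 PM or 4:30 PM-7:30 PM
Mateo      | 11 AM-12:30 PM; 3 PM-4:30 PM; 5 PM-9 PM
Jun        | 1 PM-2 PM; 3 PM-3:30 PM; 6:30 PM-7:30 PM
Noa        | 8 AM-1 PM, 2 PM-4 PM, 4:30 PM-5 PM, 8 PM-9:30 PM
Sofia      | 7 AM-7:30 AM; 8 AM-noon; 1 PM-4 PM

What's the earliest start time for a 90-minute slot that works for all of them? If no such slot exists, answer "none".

Mei ∩ Chen: 10:30-11:00, 16:30-17:00, 19:30-20:00.
Mei ∩ Chen ∩ Sam: 10:30-11:00, 16:30-17:00.
Mei ∩ Chen ∩ Sam ∩ Mateo: ∅.
Mei ∩ Chen ∩ Sam ∩ Mateo ∩ Jun: ∅.
Mei ∩ Chen ∩ Sam ∩ Mateo ∩ Jun ∩ Noa: ∅.
Mei ∩ Chen ∩ Sam ∩ Mateo ∩ Jun ∩ Noa ∩ Sofia: ∅.
There is no time when everyone is free.
No common window is at least 90 minutes long.

none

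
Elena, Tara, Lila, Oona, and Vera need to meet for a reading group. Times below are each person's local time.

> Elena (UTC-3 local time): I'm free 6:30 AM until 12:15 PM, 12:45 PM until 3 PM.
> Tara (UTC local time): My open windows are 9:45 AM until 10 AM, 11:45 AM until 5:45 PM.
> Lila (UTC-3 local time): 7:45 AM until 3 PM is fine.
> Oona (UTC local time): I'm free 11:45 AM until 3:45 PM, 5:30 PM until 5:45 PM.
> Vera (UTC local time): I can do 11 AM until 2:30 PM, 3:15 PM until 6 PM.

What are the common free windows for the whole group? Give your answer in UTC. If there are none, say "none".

11:45-14:30, 17:30-17:45

Elena in UTC: 09:30-15:15, 15:45-18:00 (add 3h to convert from UTC-3).
Tara in UTC: 09:45-10:00, 11:45-17:45.
Lila in UTC: 10:45-18:00 (add 3h to convert from UTC-3).
Oona in UTC: 11:45-15:45, 17:30-17:45.
Vera in UTC: 11:00-14:30, 15:15-18:00.
Elena ∩ Tara: 09:45-10:00, 11:45-15:15, 15:45-17:45.
Elena ∩ Tara ∩ Lila: 11:45-15:15, 15:45-17:45.
Elena ∩ Tara ∩ Lila ∩ Oona: 11:45-15:15, 17:30-17:45.
Elena ∩ Tara ∩ Lila ∩ Oona ∩ Vera: 11:45-14:30, 17:30-17:45.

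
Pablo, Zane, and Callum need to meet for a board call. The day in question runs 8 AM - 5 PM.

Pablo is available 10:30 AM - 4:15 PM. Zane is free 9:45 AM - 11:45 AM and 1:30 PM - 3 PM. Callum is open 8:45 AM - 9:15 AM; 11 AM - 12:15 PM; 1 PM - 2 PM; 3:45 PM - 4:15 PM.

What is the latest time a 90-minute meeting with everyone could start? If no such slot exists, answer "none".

Pablo ∩ Zane: 10:30-11:45, 13:30-15:00.
Pablo ∩ Zane ∩ Callum: 11:00-11:45, 13:30-14:00.
No common window is at least 90 minutes long.

none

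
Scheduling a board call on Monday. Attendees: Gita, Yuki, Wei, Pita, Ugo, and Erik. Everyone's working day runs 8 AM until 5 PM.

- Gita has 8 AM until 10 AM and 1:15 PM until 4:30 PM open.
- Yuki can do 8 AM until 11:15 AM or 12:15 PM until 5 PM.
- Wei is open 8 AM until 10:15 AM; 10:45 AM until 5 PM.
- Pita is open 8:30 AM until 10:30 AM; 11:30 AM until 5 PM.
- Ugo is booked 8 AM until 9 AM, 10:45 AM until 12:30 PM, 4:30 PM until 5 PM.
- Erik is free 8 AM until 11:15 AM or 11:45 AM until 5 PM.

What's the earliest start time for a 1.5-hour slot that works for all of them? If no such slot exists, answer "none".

Gita free: 08:00-10:00, 13:15-16:30.
Yuki free: 08:00-11:15, 12:15-17:00.
Wei free: 08:00-10:15, 10:45-17:00.
Pita free: 08:30-10:30, 11:30-17:00.
Ugo free: 09:00-10:45, 12:30-16:30 (invert busy blocks within the working day).
Erik free: 08:00-11:15, 11:45-17:00.
Gita ∩ Yuki: 08:00-10:00, 13:15-16:30.
Gita ∩ Yuki ∩ Wei: 08:00-10:00, 13:15-16:30.
Gita ∩ Yuki ∩ Wei ∩ Pita: 08:30-10:00, 13:15-16:30.
Gita ∩ Yuki ∩ Wei ∩ Pita ∩ Ugo: 09:00-10:00, 13:15-16:30.
Gita ∩ Yuki ∩ Wei ∩ Pita ∩ Ugo ∩ Erik: 09:00-10:00, 13:15-16:30.
The first common window of at least 90 minutes is 13:15-16:30, so the earliest start is 13:15.

13:15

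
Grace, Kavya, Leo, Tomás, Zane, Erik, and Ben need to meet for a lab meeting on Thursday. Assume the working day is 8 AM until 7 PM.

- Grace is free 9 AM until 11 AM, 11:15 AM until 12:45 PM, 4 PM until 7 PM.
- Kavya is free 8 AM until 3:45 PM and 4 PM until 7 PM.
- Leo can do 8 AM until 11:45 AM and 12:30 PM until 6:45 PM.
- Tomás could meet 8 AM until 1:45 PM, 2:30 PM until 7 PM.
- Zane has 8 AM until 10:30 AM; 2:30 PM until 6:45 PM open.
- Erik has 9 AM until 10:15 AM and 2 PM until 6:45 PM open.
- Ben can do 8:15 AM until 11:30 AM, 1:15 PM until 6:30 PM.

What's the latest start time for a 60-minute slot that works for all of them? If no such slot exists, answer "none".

Grace ∩ Kavya: 09:00-11:00, 11:15-12:45, 16:00-19:00.
Grace ∩ Kavya ∩ Leo: 09:00-11:00, 11:15-11:45, 12:30-12:45, 16:00-18:45.
Grace ∩ Kavya ∩ Leo ∩ Tomás: 09:00-11:00, 11:15-11:45, 12:30-12:45, 16:00-18:45.
Grace ∩ Kavya ∩ Leo ∩ Tomás ∩ Zane: 09:00-10:30, 16:00-18:45.
Grace ∩ Kavya ∩ Leo ∩ Tomás ∩ Zane ∩ Erik: 09:00-10:15, 16:00-18:45.
Grace ∩ Kavya ∩ Leo ∩ Tomás ∩ Zane ∩ Erik ∩ Ben: 09:00-10:15, 16:00-18:30.
The last common window of at least 60 minutes is 16:00-18:30; a 60-minute meeting can start as late as 17:30 and still end by 18:30.

17:30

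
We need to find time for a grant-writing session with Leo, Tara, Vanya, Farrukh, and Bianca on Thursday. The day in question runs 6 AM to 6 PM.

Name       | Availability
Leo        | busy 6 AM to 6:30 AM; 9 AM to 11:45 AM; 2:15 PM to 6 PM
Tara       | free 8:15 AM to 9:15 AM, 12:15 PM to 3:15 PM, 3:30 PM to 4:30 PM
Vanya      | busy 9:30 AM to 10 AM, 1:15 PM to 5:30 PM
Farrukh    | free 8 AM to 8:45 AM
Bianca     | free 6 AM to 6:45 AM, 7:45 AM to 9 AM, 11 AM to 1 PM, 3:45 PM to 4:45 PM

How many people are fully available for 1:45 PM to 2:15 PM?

2

Leo free: 06:30-09:00, 11:45-14:15 (invert busy blocks within the working day).
Tara free: 08:15-09:15, 12:15-15:15, 15:30-16:30.
Vanya free: 06:00-09:30, 10:00-13:15, 17:30-18:00 (invert busy blocks within the working day).
Farrukh free: 08:00-08:45.
Bianca free: 06:00-06:45, 07:45-09:00, 11:00-13:00, 15:45-16:45.
Leo and Tara can make the full 13:45-14:15 slot — that's 2.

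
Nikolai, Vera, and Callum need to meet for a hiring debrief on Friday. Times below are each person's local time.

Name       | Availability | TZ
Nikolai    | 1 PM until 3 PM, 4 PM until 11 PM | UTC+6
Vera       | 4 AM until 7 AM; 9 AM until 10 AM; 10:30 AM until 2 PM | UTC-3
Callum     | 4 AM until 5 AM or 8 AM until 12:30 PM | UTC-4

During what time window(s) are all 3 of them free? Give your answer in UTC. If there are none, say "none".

Nikolai in UTC: 07:00-09:00, 10:00-17:00 (subtract 6h to convert from UTC+6).
Vera in UTC: 07:00-10:00, 12:00-13:00, 13:30-17:00 (add 3h to convert from UTC-3).
Callum in UTC: 08:00-09:00, 12:00-16:30 (add 4h to convert from UTC-4).
Nikolai ∩ Vera: 07:00-09:00, 12:00-13:00, 13:30-17:00.
Nikolai ∩ Vera ∩ Callum: 08:00-09:00, 12:00-13:00, 13:30-16:30.

08:00-09:00, 12:00-13:00, 13:30-16:30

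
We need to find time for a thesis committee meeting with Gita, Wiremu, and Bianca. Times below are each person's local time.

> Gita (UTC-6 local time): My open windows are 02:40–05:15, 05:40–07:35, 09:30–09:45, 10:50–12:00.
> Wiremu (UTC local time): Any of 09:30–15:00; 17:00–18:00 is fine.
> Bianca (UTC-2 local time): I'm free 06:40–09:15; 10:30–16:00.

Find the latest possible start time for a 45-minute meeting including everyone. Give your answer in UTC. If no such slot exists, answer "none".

Gita in UTC: 08:40-11:15, 11:40-13:35, 15:30-15:45, 16:50-18:00 (add 6h to convert from UTC-6).
Wiremu in UTC: 09:30-15:00, 17:00-18:00.
Bianca in UTC: 08:40-11:15, 12:30-18:00 (add 2h to convert from UTC-2).
Gita ∩ Wiremu: 09:30-11:15, 11:40-13:35, 17:00-18:00.
Gita ∩ Wiremu ∩ Bianca: 09:30-11:15, 12:30-13:35, 17:00-18:00.
Those are the intersection windows.
The last common window of at least 45 minutes is 17:00-18:00; a 45-minute meeting can start as late as 17:15 and still end by 18:00.

17:15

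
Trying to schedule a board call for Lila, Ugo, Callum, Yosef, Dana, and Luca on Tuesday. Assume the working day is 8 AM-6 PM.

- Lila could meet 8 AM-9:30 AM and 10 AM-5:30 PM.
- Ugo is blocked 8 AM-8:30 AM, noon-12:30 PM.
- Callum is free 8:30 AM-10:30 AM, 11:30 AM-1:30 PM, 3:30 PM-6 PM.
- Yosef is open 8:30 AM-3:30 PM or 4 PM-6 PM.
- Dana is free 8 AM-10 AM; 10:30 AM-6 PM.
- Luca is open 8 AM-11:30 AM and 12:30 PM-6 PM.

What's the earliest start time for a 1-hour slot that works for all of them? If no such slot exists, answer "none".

Lila free: 08:00-09:30, 10:00-17:30.
Ugo free: 08:30-12:00, 12:30-18:00 (invert busy blocks within the working day).
Callum free: 08:30-10:30, 11:30-13:30, 15:30-18:00.
Yosef free: 08:30-15:30, 16:00-18:00.
Dana free: 08:00-10:00, 10:30-18:00.
Luca free: 08:00-11:30, 12:30-18:00.
Lila ∩ Ugo: 08:30-09:30, 10:00-12:00, 12:30-17:30.
Lila ∩ Ugo ∩ Callum: 08:30-09:30, 10:00-10:30, 11:30-12:00, 12:30-13:30, 15:30-17:30.
Lila ∩ Ugo ∩ Callum ∩ Yosef: 08:30-09:30, 10:00-10:30, 11:30-12:00, 12:30-13:30, 16:00-17:30.
Lila ∩ Ugo ∩ Callum ∩ Yosef ∩ Dana: 08:30-09:30, 11:30-12:00, 12:30-13:30, 16:00-17:30.
Lila ∩ Ugo ∩ Callum ∩ Yosef ∩ Dana ∩ Luca: 08:30-09:30, 12:30-13:30, 16:00-17:30.
So the common availability across everyone is 08:30-09:30, 12:30-13:30, 16:00-17:30.
The first common window of at least 60 minutes is 08:30-09:30, so the earliest start is 08:30.

08:30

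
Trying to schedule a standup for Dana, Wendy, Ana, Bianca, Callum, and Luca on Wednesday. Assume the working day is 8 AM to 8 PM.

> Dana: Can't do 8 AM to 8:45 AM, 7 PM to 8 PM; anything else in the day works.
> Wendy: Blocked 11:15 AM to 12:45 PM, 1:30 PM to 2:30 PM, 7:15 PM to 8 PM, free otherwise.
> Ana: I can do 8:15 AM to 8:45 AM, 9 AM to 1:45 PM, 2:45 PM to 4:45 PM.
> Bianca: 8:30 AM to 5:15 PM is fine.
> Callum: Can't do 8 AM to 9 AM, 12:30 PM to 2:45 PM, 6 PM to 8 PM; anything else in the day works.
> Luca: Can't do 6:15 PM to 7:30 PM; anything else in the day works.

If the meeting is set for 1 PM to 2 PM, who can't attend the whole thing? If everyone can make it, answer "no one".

Dana free: 08:45-19:00 (invert busy blocks within the working day).
Wendy free: 08:00-11:15, 12:45-13:30, 14:30-19:15 (invert busy blocks within the working day).
Ana free: 08:15-08:45, 09:00-13:45, 14:45-16:45.
Bianca free: 08:30-17:15.
Callum free: 09:00-12:30, 14:45-18:00 (invert busy blocks within the working day).
Luca free: 08:00-18:15, 19:30-20:00 (invert busy blocks within the working day).
Dana: free for 13:00-14:00. Wendy: not fully free for 13:00-14:00. Ana: not fully free for 13:00-14:00. Bianca: free for 13:00-14:00. Callum: not fully free for 13:00-14:00. Luca: free for 13:00-14:00.

Ana, Callum, Wendy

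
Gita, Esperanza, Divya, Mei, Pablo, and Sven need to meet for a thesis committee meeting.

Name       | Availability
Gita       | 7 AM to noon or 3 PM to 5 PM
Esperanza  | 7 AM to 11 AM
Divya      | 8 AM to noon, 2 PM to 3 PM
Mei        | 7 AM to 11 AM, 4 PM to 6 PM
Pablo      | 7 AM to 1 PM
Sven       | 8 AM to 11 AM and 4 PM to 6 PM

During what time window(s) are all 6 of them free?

Gita ∩ Esperanza: 07:00-11:00.
Gita ∩ Esperanza ∩ Divya: 08:00-11:00.
Gita ∩ Esperanza ∩ Divya ∩ Mei: 08:00-11:00.
Gita ∩ Esperanza ∩ Divya ∩ Mei ∩ Pablo: 08:00-11:00.
Gita ∩ Esperanza ∩ Divya ∩ Mei ∩ Pablo ∩ Sven: 08:00-11:00.
So the common availability across everyone is 08:00-11:00.

08:00-11:00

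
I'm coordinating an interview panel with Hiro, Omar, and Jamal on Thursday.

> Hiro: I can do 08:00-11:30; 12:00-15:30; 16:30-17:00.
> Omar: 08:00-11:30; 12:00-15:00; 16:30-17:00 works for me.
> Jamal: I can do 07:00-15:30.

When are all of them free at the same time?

Hiro ∩ Omar: 08:00-11:30, 12:00-15:00, 16:30-17:00.
Hiro ∩ Omar ∩ Jamal: 08:00-11:30, 12:00-15:00.
So the common availability across everyone is 08:00-11:30, 12:00-15:00.

08:00-11:30, 12:00-15:00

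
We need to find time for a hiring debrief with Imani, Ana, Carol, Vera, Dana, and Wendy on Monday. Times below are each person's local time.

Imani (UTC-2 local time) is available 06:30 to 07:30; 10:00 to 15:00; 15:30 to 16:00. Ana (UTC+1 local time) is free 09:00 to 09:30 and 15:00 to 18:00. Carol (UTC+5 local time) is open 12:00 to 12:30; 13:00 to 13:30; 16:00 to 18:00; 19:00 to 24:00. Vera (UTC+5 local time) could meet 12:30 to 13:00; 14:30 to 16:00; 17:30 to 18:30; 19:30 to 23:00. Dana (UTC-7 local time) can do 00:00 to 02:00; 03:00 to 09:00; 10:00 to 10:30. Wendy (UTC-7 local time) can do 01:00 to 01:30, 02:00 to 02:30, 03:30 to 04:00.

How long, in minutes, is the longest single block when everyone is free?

Imani in UTC: 08:30-09:30, 12:00-17:00, 17:30-18:00 (add 2h to convert from UTC-2).
Ana in UTC: 08:00-08:30, 14:00-17:00 (subtract 1h to convert from UTC+1).
Carol in UTC: 07:00-07:30, 08:00-08:30, 11:00-13:00, 14:00-19:00 (subtract 5h to convert from UTC+5).
Vera in UTC: 07:30-08:00, 09:30-11:00, 12:30-13:30, 14:30-18:00 (subtract 5h to convert from UTC+5).
Dana in UTC: 07:00-09:00, 10:00-16:00, 17:00-17:30 (add 7h to convert from UTC-7).
Wendy in UTC: 08:00-08:30, 09:00-09:30, 10:30-11:00 (add 7h to convert from UTC-7).
Imani ∩ Ana: 14:00-17:00.
Imani ∩ Ana ∩ Carol: 14:00-17:00.
Imani ∩ Ana ∩ Carol ∩ Vera: 14:30-17:00.
Imani ∩ Ana ∩ Carol ∩ Vera ∩ Dana: 14:30-16:00.
Imani ∩ Ana ∩ Carol ∩ Vera ∩ Dana ∩ Wendy: ∅.
There is no time when everyone is free.
No common window exists, so the longest block is 0 minutes.

0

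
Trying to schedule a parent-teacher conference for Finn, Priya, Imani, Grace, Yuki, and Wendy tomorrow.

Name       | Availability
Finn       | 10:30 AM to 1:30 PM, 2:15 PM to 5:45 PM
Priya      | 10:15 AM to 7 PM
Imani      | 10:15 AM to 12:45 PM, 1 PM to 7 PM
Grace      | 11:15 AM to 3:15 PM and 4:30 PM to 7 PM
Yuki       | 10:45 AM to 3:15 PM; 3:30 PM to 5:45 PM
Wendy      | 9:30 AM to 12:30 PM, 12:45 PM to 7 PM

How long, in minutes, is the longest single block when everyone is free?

75

Finn ∩ Priya: 10:30-13:30, 14:15-17:45.
Finn ∩ Priya ∩ Imani: 10:30-12:45, 13:00-13:30, 14:15-17:45.
Finn ∩ Priya ∩ Imani ∩ Grace: 11:15-12:45, 13:00-13:30, 14:15-15:15, 16:30-17:45.
Finn ∩ Priya ∩ Imani ∩ Grace ∩ Yuki: 11:15-12:45, 13:00-13:30, 14:15-15:15, 16:30-17:45.
Finn ∩ Priya ∩ Imani ∩ Grace ∩ Yuki ∩ Wendy: 11:15-12:30, 13:00-13:30, 14:15-15:15, 16:30-17:45.
The longest is 11:15-12:30 at 75 minutes.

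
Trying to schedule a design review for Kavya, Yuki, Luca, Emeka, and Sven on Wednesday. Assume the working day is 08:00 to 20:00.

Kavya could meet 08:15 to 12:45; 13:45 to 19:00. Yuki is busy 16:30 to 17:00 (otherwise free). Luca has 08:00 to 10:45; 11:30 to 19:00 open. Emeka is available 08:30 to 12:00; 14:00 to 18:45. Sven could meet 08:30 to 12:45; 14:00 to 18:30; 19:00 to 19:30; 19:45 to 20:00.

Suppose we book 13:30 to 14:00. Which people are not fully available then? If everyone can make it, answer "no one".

Kavya free: 08:15-12:45, 13:45-19:00.
Yuki free: 08:00-16:30, 17:00-20:00 (invert busy blocks within the working day).
Luca free: 08:00-10:45, 11:30-19:00.
Emeka free: 08:30-12:00, 14:00-18:45.
Sven free: 08:30-12:45, 14:00-18:30, 19:00-19:30, 19:45-20:00.
Kavya: not fully free for 13:30-14:00. Yuki: free for 13:30-14:00. Luca: free for 13:30-14:00. Emeka: not fully free for 13:30-14:00. Sven: not fully free for 13:30-14:00.

Emeka, Kavya, Sven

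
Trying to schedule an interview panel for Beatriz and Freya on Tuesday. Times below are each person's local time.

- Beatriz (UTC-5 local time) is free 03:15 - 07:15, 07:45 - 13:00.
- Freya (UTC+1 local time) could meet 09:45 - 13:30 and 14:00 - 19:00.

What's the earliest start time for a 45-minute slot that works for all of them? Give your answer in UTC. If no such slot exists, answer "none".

Beatriz in UTC: 08:15-12:15, 12:45-18:00 (add 5h to convert from UTC-5).
Freya in UTC: 08:45-12:30, 13:00-18:00 (subtract 1h to convert from UTC+1).
Beatriz ∩ Freya: 08:45-12:15, 13:00-18:00.
So the common availability across everyone is 08:45-12:15, 13:00-18:00.
The first common window of at least 45 minutes is 08:45-12:15, so the earliest start is 08:45.

08:45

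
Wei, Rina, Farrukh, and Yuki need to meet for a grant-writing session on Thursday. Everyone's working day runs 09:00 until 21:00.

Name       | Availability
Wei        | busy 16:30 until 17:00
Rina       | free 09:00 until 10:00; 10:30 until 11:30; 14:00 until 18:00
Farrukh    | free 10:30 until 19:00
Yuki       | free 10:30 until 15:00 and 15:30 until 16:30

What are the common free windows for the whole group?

Wei free: 09:00-16:30, 17:00-21:00 (invert busy blocks within the working day).
Rina free: 09:00-10:00, 10:30-11:30, 14:00-18:00.
Farrukh free: 10:30-19:00.
Yuki free: 10:30-15:00, 15:30-16:30.
Wei ∩ Rina: 09:00-10:00, 10:30-11:30, 14:00-16:30, 17:00-18:00.
Wei ∩ Rina ∩ Farrukh: 10:30-11:30, 14:00-16:30, 17:00-18:00.
Wei ∩ Rina ∩ Farrukh ∩ Yuki: 10:30-11:30, 14:00-15:00, 15:30-16:30.

10:30-11:30, 14:00-15:00, 15:30-16:30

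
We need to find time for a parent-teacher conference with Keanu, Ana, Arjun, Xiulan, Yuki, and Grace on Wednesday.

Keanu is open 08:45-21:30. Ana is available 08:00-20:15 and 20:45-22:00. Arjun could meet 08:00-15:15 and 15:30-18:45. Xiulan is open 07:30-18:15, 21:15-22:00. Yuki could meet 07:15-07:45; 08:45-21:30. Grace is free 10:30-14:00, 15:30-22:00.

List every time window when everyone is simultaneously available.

10:30-14:00, 15:30-18:15

Keanu ∩ Ana: 08:45-20:15, 20:45-21:30.
Keanu ∩ Ana ∩ Arjun: 08:45-15:15, 15:30-18:45.
Keanu ∩ Ana ∩ Arjun ∩ Xiulan: 08:45-15:15, 15:30-18:15.
Keanu ∩ Ana ∩ Arjun ∩ Xiulan ∩ Yuki: 08:45-15:15, 15:30-18:15.
Keanu ∩ Ana ∩ Arjun ∩ Xiulan ∩ Yuki ∩ Grace: 10:30-14:00, 15:30-18:15.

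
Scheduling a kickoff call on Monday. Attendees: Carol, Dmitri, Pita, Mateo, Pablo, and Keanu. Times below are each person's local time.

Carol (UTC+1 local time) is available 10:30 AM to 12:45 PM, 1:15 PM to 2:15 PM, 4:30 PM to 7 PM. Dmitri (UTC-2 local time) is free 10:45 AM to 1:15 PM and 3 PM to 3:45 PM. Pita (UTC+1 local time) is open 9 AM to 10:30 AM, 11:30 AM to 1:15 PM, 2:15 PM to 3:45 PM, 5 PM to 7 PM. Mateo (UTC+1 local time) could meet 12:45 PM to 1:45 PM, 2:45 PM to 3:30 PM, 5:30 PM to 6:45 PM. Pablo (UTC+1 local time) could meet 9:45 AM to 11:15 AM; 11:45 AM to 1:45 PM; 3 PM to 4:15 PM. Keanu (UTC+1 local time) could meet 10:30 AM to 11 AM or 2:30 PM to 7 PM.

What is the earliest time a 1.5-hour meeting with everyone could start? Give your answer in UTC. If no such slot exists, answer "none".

none

Carol in UTC: 09:30-11:45, 12:15-13:15, 15:30-18:00 (subtract 1h to convert from UTC+1).
Dmitri in UTC: 12:45-15:15, 17:00-17:45 (add 2h to convert from UTC-2).
Pita in UTC: 08:00-09:30, 10:30-12:15, 13:15-14:45, 16:00-18:00 (subtract 1h to convert from UTC+1).
Mateo in UTC: 11:45-12:45, 13:45-14:30, 16:30-17:45 (subtract 1h to convert from UTC+1).
Pablo in UTC: 08:45-10:15, 10:45-12:45, 14:00-15:15 (subtract 1h to convert from UTC+1).
Keanu in UTC: 09:30-10:00, 13:30-18:00 (subtract 1h to convert from UTC+1).
Carol ∩ Dmitri: 12:45-13:15, 17:00-17:45.
Carol ∩ Dmitri ∩ Pita: 17:00-17:45.
Carol ∩ Dmitri ∩ Pita ∩ Mateo: 17:00-17:45.
Carol ∩ Dmitri ∩ Pita ∩ Mateo ∩ Pablo: ∅.
Carol ∩ Dmitri ∩ Pita ∩ Mateo ∩ Pablo ∩ Keanu: ∅.
There is no time when everyone is free.
No common window is at least 90 minutes long.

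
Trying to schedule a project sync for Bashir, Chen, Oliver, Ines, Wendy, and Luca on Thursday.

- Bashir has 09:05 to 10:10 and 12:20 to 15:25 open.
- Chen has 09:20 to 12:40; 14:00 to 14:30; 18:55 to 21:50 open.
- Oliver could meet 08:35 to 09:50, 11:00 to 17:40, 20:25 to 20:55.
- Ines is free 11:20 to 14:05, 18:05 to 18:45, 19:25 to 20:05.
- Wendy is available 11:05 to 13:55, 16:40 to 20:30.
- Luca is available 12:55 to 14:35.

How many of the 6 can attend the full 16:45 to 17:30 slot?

Oliver and Wendy can make the full 16:45-17:30 slot — that's 2.

2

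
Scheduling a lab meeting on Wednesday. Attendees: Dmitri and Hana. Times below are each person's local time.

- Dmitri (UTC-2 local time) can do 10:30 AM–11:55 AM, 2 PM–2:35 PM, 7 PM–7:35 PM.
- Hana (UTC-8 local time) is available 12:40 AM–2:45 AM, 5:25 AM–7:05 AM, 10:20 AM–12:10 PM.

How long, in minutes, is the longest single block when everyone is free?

30

Dmitri in UTC: 12:30-13:55, 16:00-16:35, 21:00-21:35 (add 2h to convert from UTC-2).
Hana in UTC: 08:40-10:45, 13:25-15:05, 18:20-20:10 (add 8h to convert from UTC-8).
Dmitri ∩ Hana: 13:25-13:55.
Those are the intersection windows.
The longest is 13:25-13:55 at 30 minutes.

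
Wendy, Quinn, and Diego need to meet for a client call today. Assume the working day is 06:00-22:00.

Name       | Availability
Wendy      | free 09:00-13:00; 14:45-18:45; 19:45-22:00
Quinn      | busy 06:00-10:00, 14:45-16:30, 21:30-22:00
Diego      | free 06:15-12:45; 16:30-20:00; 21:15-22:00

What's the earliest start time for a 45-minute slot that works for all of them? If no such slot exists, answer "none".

Wendy free: 09:00-13:00, 14:45-18:45, 19:45-22:00.
Quinn free: 10:00-14:45, 16:30-21:30 (invert busy blocks within the working day).
Diego free: 06:15-12:45, 16:30-20:00, 21:15-22:00.
Wendy ∩ Quinn: 10:00-13:00, 16:30-18:45, 19:45-21:30.
Wendy ∩ Quinn ∩ Diego: 10:00-12:45, 16:30-18:45, 19:45-20:00, 21:15-21:30.
The first common window of at least 45 minutes is 10:00-12:45, so the earliest start is 10:00.

10:00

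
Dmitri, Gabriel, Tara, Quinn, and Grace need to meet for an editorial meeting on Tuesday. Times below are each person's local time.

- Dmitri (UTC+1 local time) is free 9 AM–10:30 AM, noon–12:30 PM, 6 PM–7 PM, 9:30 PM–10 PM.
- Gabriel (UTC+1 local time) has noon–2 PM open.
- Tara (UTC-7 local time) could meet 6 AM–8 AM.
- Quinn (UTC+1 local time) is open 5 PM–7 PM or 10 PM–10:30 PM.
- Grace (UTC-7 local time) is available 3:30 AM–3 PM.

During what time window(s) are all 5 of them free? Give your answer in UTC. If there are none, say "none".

none

Dmitri in UTC: 08:00-09:30, 11:00-11:30, 17:00-18:00, 20:30-21:00 (subtract 1h to convert from UTC+1).
Gabriel in UTC: 11:00-13:00 (subtract 1h to convert from UTC+1).
Tara in UTC: 13:00-15:00 (add 7h to convert from UTC-7).
Quinn in UTC: 16:00-18:00, 21:00-21:30 (subtract 1h to convert from UTC+1).
Grace in UTC: 10:30-22:00 (add 7h to convert from UTC-7).
Dmitri ∩ Gabriel: 11:00-11:30.
Dmitri ∩ Gabriel ∩ Tara: ∅.
Dmitri ∩ Gabriel ∩ Tara ∩ Quinn: ∅.
Dmitri ∩ Gabriel ∩ Tara ∩ Quinn ∩ Grace: ∅.
There is no time when everyone is free.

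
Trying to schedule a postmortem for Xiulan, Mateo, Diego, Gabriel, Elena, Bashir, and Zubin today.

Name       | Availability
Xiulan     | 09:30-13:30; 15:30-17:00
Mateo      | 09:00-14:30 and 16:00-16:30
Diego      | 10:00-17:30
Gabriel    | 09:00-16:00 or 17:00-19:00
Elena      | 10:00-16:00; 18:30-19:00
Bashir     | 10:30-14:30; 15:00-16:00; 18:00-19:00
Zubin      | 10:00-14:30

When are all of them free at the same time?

10:30-13:30

Xiulan ∩ Mateo: 09:30-13:30, 16:00-16:30.
Xiulan ∩ Mateo ∩ Diego: 10:00-13:30, 16:00-16:30.
Xiulan ∩ Mateo ∩ Diego ∩ Gabriel: 10:00-13:30.
Xiulan ∩ Mateo ∩ Diego ∩ Gabriel ∩ Elena: 10:00-13:30.
Xiulan ∩ Mateo ∩ Diego ∩ Gabriel ∩ Elena ∩ Bashir: 10:30-13:30.
Xiulan ∩ Mateo ∩ Diego ∩ Gabriel ∩ Elena ∩ Bashir ∩ Zubin: 10:30-13:30.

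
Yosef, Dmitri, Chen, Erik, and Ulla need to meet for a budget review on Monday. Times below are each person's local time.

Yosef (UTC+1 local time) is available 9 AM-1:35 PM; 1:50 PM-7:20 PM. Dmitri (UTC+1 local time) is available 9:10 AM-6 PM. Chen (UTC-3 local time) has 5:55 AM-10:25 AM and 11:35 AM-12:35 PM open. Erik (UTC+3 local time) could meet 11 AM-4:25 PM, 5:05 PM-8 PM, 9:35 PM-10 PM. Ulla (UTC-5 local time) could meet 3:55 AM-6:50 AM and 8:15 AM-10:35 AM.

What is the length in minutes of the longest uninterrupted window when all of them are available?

175

Yosef in UTC: 08:00-12:35, 12:50-18:20 (subtract 1h to convert from UTC+1).
Dmitri in UTC: 08:10-17:00 (subtract 1h to convert from UTC+1).
Chen in UTC: 08:55-13:25, 14:35-15:35 (add 3h to convert from UTC-3).
Erik in UTC: 08:00-13:25, 14:05-17:00, 18:35-19:00 (subtract 3h to convert from UTC+3).
Ulla in UTC: 08:55-11:50, 13:15-15:35 (add 5h to convert from UTC-5).
Yosef ∩ Dmitri: 08:10-12:35, 12:50-17:00.
Yosef ∩ Dmitri ∩ Chen: 08:55-12:35, 12:50-13:25, 14:35-15:35.
Yosef ∩ Dmitri ∩ Chen ∩ Erik: 08:55-12:35, 12:50-13:25, 14:35-15:35.
Yosef ∩ Dmitri ∩ Chen ∩ Erik ∩ Ulla: 08:55-11:50, 13:15-13:25, 14:35-15:35.
Those are the intersection windows.
The longest is 08:55-11:50 at 175 minutes.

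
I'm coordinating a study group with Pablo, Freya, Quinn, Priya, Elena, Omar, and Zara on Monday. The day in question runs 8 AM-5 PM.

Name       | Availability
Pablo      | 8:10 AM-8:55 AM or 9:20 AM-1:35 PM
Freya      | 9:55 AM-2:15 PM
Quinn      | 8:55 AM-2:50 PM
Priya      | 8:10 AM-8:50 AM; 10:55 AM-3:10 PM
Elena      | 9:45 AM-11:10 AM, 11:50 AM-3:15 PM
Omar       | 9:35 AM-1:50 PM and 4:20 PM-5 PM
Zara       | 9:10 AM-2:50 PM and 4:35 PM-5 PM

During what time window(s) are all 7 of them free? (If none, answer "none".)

Pablo ∩ Freya: 09:55-13:35.
Pablo ∩ Freya ∩ Quinn: 09:55-13:35.
Pablo ∩ Freya ∩ Quinn ∩ Priya: 10:55-13:35.
Pablo ∩ Freya ∩ Quinn ∩ Priya ∩ Elena: 10:55-11:10, 11:50-13:35.
Pablo ∩ Freya ∩ Quinn ∩ Priya ∩ Elena ∩ Omar: 10:55-11:10, 11:50-13:35.
Pablo ∩ Freya ∩ Quinn ∩ Priya ∩ Elena ∩ Omar ∩ Zara: 10:55-11:10, 11:50-13:35.
Those are the intersection windows.

10:55-11:10, 11:50-13:35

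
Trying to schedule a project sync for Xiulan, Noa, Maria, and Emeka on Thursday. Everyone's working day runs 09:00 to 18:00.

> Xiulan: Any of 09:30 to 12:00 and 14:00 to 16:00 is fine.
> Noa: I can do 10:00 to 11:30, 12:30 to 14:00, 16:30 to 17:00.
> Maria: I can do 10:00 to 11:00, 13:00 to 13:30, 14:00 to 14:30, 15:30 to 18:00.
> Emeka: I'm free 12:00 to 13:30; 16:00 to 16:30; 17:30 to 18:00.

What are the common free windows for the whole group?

none

Xiulan ∩ Noa: 10:00-11:30.
Xiulan ∩ Noa ∩ Maria: 10:00-11:00.
Xiulan ∩ Noa ∩ Maria ∩ Emeka: ∅.
There is no time when everyone is free.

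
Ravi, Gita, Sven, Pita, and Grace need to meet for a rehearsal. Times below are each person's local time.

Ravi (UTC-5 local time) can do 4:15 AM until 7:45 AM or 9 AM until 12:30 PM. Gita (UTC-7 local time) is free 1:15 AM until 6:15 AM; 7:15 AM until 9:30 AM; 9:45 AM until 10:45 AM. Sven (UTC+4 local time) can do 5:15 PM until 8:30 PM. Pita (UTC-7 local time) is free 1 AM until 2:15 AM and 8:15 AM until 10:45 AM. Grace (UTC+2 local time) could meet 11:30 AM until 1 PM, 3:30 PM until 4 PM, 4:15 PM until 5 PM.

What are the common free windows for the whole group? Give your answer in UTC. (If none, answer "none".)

Ravi in UTC: 09:15-12:45, 14:00-17:30 (add 5h to convert from UTC-5).
Gita in UTC: 08:15-13:15, 14:15-16:30, 16:45-17:45 (add 7h to convert from UTC-7).
Sven in UTC: 13:15-16:30 (subtract 4h to convert from UTC+4).
Pita in UTC: 08:00-09:15, 15:15-17:45 (add 7h to convert from UTC-7).
Grace in UTC: 09:30-11:00, 13:30-14:00, 14:15-15:00 (subtract 2h to convert from UTC+2).
Ravi ∩ Gita: 09:15-12:45, 14:15-16:30, 16:45-17:30.
Ravi ∩ Gita ∩ Sven: 14:15-16:30.
Ravi ∩ Gita ∩ Sven ∩ Pita: 15:15-16:30.
Ravi ∩ Gita ∩ Sven ∩ Pita ∩ Grace: ∅.
There is no time when everyone is free.

none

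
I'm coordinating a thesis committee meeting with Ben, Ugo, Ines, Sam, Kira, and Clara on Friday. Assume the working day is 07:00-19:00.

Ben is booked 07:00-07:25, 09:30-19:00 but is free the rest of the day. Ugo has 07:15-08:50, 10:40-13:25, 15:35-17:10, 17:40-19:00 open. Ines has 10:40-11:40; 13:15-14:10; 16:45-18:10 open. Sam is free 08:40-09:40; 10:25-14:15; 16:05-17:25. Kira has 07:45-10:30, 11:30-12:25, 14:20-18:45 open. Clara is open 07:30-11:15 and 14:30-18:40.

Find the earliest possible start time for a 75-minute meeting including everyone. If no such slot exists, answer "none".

Ben free: 07:25-09:30 (invert busy blocks within the working day).
Ugo free: 07:15-08:50, 10:40-13:25, 15:35-17:10, 17:40-19:00.
Ines free: 10:40-11:40, 13:15-14:10, 16:45-18:10.
Sam free: 08:40-09:40, 10:25-14:15, 16:05-17:25.
Kira free: 07:45-10:30, 11:30-12:25, 14:20-18:45.
Clara free: 07:30-11:15, 14:30-18:40.
Ben ∩ Ugo: 07:25-08:50.
Ben ∩ Ugo ∩ Ines: ∅.
Ben ∩ Ugo ∩ Ines ∩ Sam: ∅.
Ben ∩ Ugo ∩ Ines ∩ Sam ∩ Kira: ∅.
Ben ∩ Ugo ∩ Ines ∩ Sam ∩ Kira ∩ Clara: ∅.
There is no time when everyone is free.
No common window is at least 75 minutes long.

none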